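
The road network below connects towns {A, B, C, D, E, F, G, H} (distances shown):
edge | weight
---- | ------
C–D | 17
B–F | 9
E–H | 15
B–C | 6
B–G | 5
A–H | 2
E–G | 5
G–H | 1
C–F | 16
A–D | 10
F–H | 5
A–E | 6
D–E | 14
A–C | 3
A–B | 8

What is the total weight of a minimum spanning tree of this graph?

31

Sort edges by weight, then run Kruskal:
G–H (1): add — endpoints in different components.
A–H (2): add — endpoints in different components.
A–C (3): add — endpoints in different components.
B–G (5): add — endpoints in different components.
E–G (5): add — endpoints in different components.
F–H (5): add — endpoints in different components.
A–E (6): skip — A and E already connected.
B–C (6): skip — B and C already connected.
A–B (8): skip — A and B already connected.
B–F (9): skip — B and F already connected.
A–D (10): add — endpoints in different components.
MST edges: G–H, A–H, A–C, B–G, E–G, F–H, A–D; total weight 1+2+3+5+5+5+10 = 31.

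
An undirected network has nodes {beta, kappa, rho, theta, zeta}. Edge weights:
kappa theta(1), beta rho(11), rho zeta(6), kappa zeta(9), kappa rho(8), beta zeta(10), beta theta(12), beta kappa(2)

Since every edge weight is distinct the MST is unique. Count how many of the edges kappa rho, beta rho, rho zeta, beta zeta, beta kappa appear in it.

Kruskal's algorithm — process edges by increasing weight (ties by edge label):
kappa theta (1): add — endpoints in different components.
beta kappa (2): add — endpoints in different components.
rho zeta (6): add — endpoints in different components.
kappa rho (8): add — endpoints in different components.
MST edge set: {kappa theta, beta kappa, rho zeta, kappa rho}.
Of the listed edges, {kappa rho, rho zeta, beta kappa} are in the MST → 3.

3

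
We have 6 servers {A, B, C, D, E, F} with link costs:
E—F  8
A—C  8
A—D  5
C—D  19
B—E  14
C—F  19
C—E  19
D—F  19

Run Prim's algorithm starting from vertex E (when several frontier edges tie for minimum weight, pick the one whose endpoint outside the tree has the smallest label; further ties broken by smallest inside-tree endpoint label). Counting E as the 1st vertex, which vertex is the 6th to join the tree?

Prim, starting at E.
Step 1: frontier [E—F 8, B—E 14, C—E 19] → take E—F (8); add F.
Step 2: frontier [B—E 14, C—E 19, C—F 19, D—F 19] → take B—E (14); add B.
Step 3: frontier [C—E 19, C—F 19, D—F 19] → take C—E (19); add C.
Step 4: frontier [A—C 8, C—D 19, D—F 19] → take A—C (8); add A.
Step 5: frontier [A—D 5, C—D 19, D—F 19] → take A—D (5); add D.
Vertex order: E, F, B, C, A, D. The 6th vertex is D.

D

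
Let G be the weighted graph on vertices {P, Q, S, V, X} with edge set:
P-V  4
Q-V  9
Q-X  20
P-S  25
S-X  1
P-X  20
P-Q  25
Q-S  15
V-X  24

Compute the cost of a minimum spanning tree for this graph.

Grow the tree from S using Prim:
Step 1: frontier [S-X 1, Q-S 15, P-S 25] → take S-X (1); add X.
Step 2: frontier [Q-S 15, P-S 25, P-X 20, Q-X 20, V-X 24] → take Q-S (15); add Q.
Step 3: frontier [Q-V 9, P-Q 25, P-S 25, P-X 20, V-X 24] → take Q-V (9); add V.
Step 4: frontier [P-Q 25, P-S 25, P-V 4, P-X 20] → take P-V (4); add P.
MST edges: S-X, Q-S, Q-V, P-V; total weight 1+15+9+4 = 29.

29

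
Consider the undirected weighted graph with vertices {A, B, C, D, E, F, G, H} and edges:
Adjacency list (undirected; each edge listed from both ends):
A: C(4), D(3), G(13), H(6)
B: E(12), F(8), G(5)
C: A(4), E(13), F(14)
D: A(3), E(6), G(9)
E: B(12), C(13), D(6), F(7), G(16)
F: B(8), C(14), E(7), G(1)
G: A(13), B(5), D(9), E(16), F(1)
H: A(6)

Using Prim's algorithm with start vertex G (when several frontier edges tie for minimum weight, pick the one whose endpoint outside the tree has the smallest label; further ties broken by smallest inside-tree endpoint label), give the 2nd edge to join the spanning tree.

Prim, starting at G.
Step 1: cheapest edge leaving the tree is F-G (1); add F.
Step 2: cheapest edge leaving the tree is B-G (5); add B.
Step 3: cheapest edge leaving the tree is E-F (7); add E.
Step 4: cheapest edge leaving the tree is D-E (6); add D.
Step 5: cheapest edge leaving the tree is A-D (3); add A.
Step 6: cheapest edge leaving the tree is A-C (4); add C.
Step 7: cheapest edge leaving the tree is A-H (6); add H.
The 2nd edge added is B-G.

B-G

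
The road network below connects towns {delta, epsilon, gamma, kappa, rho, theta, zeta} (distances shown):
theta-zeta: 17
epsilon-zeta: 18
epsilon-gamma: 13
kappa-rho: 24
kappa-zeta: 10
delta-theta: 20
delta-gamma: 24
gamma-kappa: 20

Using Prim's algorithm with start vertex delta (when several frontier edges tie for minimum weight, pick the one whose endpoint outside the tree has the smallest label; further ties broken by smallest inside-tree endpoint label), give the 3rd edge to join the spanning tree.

kappa-zeta

Prim, starting at delta.
Step 1: frontier [delta-theta 20, delta-gamma 24] → take delta-theta (20); add theta.
Step 2: frontier [delta-gamma 24, theta-zeta 17] → take theta-zeta (17); add zeta.
Step 3: frontier [delta-gamma 24, kappa-zeta 10, epsilon-zeta 18] → take kappa-zeta (10); add kappa.
Step 4: frontier [delta-gamma 24, gamma-kappa 20, kappa-rho 24, epsilon-zeta 18] → take epsilon-zeta (18); add epsilon.
Step 5: frontier [delta-gamma 24, epsilon-gamma 13, gamma-kappa 20, kappa-rho 24] → take epsilon-gamma (13); add gamma.
Step 6: frontier [kappa-rho 24] → take kappa-rho (24); add rho.
The 3rd edge added is kappa-zeta.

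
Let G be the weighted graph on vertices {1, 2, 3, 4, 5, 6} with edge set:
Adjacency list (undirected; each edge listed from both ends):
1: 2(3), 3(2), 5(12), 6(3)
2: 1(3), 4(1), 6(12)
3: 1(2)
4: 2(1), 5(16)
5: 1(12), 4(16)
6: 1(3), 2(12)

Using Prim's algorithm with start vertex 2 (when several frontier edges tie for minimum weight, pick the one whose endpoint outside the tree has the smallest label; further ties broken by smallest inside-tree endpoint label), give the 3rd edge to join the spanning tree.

Prim's algorithm from 2:
Step 1: cheapest edge leaving the tree is 2–4 (1); add 4.
Step 2: cheapest edge leaving the tree is 1–2 (3); add 1.
Step 3: cheapest edge leaving the tree is 1–3 (2); add 3.
Step 4: cheapest edge leaving the tree is 1–6 (3); add 6.
Step 5: cheapest edge leaving the tree is 1–5 (12); add 5.
The 3rd edge added is 1–3.

1-3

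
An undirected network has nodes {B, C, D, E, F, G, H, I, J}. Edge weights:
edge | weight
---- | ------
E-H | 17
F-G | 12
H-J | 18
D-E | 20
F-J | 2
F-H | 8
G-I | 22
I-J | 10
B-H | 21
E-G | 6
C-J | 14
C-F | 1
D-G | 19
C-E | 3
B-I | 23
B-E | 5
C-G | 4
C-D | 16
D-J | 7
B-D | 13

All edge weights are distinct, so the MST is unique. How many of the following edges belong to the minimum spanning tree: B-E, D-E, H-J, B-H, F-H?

2

Sort edges by weight, then run Kruskal:
C-F (1): add — endpoints in different components.
F-J (2): add — endpoints in different components.
C-E (3): add — endpoints in different components.
C-G (4): add — endpoints in different components.
B-E (5): add — endpoints in different components.
E-G (6): skip — E and G already connected.
D-J (7): add — endpoints in different components.
F-H (8): add — endpoints in different components.
I-J (10): add — endpoints in different components.
MST edge set: {C-F, F-J, C-E, C-G, B-E, D-J, F-H, I-J}.
Of the listed edges, {B-E, F-H} are in the MST → 2.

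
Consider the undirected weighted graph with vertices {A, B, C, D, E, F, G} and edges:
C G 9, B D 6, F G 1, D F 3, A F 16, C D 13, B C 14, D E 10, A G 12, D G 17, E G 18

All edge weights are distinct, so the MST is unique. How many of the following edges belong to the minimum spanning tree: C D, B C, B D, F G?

Sort edges by weight, then run Kruskal:
F G (1): add — endpoints in different components.
D F (3): add — endpoints in different components.
B D (6): add — endpoints in different components.
C G (9): add — endpoints in different components.
D E (10): add — endpoints in different components.
A G (12): add — endpoints in different components.
MST edge set: {F G, D F, B D, C G, D E, A G}.
Of the listed edges, {B D, F G} are in the MST → 2.

2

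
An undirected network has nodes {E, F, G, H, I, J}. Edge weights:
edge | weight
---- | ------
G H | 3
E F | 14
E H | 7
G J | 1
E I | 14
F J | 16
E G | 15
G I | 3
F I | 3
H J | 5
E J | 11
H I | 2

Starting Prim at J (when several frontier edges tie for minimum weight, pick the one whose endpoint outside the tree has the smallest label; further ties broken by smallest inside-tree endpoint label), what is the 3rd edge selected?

Grow the tree from J using Prim:
Step 1: frontier [G J 1, H J 5, E J 11, F J 16] → take G J (1); add G.
Step 2: frontier [G H 3, G I 3, E G 15, H J 5, E J 11, F J 16] → take G H (3); add H.
Step 3: frontier [G I 3, E G 15, H I 2, E H 7, E J 11, F J 16] → take H I (2); add I.
Step 4: frontier [E G 15, E H 7, F I 3, E I 14, E J 11, F J 16] → take F I (3); add F.
Step 5: frontier [E F 14, E G 15, E H 7, E I 14, E J 11] → take E H (7); add E.
The 3rd edge added is H I.

H-I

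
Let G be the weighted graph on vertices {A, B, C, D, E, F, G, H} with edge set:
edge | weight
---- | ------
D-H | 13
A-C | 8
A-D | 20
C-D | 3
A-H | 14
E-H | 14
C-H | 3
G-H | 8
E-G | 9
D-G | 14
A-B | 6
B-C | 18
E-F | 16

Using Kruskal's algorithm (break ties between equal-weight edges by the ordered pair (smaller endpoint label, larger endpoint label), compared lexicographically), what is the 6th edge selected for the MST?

E-G

Kruskal: consider edges lightest-first.
C-D (3): add — endpoints in different components.
C-H (3): add — endpoints in different components.
A-B (6): add — endpoints in different components.
A-C (8): add — endpoints in different components.
G-H (8): add — endpoints in different components.
E-G (9): add — endpoints in different components.
D-H (13): skip — D and H already connected.
A-H (14): skip — A and H already connected.
D-G (14): skip — D and G already connected.
E-H (14): skip — E and H already connected.
E-F (16): add — endpoints in different components.
The 6th edge added is E-G.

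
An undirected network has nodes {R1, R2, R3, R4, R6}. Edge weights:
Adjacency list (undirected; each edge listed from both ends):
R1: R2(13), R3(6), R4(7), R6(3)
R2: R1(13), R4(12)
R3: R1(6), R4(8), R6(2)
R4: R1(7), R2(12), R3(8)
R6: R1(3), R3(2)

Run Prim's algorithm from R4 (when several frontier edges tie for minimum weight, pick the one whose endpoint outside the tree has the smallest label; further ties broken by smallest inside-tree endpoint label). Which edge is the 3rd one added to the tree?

R3-R6

Grow the tree from R4 using Prim:
Step 1: cheapest edge leaving the tree is R1-R4 (7); add R1.
Step 2: cheapest edge leaving the tree is R1-R6 (3); add R6.
Step 3: cheapest edge leaving the tree is R3-R6 (2); add R3.
Step 4: cheapest edge leaving the tree is R2-R4 (12); add R2.
The 3rd edge added is R3-R6.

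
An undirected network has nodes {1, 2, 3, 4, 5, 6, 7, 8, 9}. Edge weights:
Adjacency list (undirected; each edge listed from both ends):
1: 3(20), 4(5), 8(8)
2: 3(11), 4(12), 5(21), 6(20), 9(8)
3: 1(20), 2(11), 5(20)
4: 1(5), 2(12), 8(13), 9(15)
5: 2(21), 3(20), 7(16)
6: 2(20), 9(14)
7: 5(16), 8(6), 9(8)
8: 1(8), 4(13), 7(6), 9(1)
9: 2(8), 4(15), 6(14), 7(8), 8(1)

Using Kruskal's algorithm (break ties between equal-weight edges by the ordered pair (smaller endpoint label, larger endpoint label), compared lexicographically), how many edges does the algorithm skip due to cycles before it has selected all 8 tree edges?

4

Kruskal: consider edges lightest-first.
8—9 (1): add — endpoints in different components.
1—4 (5): add — endpoints in different components.
7—8 (6): add — endpoints in different components.
1—8 (8): add — endpoints in different components.
2—9 (8): add — endpoints in different components.
7—9 (8): skip — 7 and 9 already connected.
2—3 (11): add — endpoints in different components.
2—4 (12): skip — 2 and 4 already connected.
4—8 (13): skip — 4 and 8 already connected.
6—9 (14): add — endpoints in different components.
4—9 (15): skip — 4 and 9 already connected.
5—7 (16): add — endpoints in different components.
Edges rejected before the tree was complete: 4.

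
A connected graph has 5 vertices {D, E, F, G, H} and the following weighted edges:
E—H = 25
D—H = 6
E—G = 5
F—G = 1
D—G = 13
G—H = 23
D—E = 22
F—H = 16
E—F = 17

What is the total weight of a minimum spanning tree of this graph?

25

Prim's algorithm from H:
Step 1: cheapest edge leaving the tree is D—H (6); add D.
Step 2: cheapest edge leaving the tree is D—G (13); add G.
Step 3: cheapest edge leaving the tree is F—G (1); add F.
Step 4: cheapest edge leaving the tree is E—G (5); add E.
MST edges: D—H, D—G, F—G, E—G; total weight 6+13+1+5 = 25.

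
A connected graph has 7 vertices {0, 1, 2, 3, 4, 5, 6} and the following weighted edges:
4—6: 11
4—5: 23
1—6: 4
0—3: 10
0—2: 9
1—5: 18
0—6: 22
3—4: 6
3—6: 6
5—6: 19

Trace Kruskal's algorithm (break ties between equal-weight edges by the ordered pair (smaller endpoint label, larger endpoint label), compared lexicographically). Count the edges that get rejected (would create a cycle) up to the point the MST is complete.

Kruskal's algorithm — process edges by increasing weight (ties by edge label):
1—6 (4): add — endpoints in different components.
3—4 (6): add — endpoints in different components.
3—6 (6): add — endpoints in different components.
0—2 (9): add — endpoints in different components.
0—3 (10): add — endpoints in different components.
4—6 (11): skip — 4 and 6 already connected.
1—5 (18): add — endpoints in different components.
Edges rejected before the tree was complete: 1.

1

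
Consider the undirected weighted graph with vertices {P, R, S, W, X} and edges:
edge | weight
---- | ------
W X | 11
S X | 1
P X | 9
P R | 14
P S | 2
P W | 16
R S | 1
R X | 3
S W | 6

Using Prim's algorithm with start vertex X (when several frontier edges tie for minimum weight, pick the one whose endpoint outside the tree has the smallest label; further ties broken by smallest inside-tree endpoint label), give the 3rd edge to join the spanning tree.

Prim, starting at X.
Step 1: frontier [S X 1, R X 3, P X 9, W X 11] → take S X (1); add S.
Step 2: frontier [R S 1, P S 2, S W 6, R X 3, P X 9, W X 11] → take R S (1); add R.
Step 3: frontier [P R 14, P S 2, S W 6, P X 9, W X 11] → take P S (2); add P.
Step 4: frontier [P W 16, S W 6, W X 11] → take S W (6); add W.
The 3rd edge added is P S.

P-S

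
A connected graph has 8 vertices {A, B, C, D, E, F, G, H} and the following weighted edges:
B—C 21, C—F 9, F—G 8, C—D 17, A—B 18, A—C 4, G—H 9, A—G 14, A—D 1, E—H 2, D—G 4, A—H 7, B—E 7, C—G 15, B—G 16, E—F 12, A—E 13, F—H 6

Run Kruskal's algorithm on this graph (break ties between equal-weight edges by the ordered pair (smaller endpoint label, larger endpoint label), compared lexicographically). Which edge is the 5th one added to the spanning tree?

F-H

Sort edges by weight, then run Kruskal:
A—D (1): add — endpoints in different components.
E—H (2): add — endpoints in different components.
A—C (4): add — endpoints in different components.
D—G (4): add — endpoints in different components.
F—H (6): add — endpoints in different components.
A—H (7): add — endpoints in different components.
B—E (7): add — endpoints in different components.
The 5th edge added is F—H.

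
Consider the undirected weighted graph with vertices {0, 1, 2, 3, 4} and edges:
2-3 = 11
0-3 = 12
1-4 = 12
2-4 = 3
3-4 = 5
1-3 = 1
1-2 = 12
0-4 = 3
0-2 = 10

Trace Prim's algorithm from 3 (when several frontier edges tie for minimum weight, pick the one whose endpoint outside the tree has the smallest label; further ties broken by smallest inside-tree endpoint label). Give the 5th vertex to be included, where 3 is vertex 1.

Prim's algorithm from 3:
Step 1: cheapest edge leaving the tree is 1-3 (1); add 1.
Step 2: cheapest edge leaving the tree is 3-4 (5); add 4.
Step 3: cheapest edge leaving the tree is 0-4 (3); add 0.
Step 4: cheapest edge leaving the tree is 2-4 (3); add 2.
Vertex order: 3, 1, 4, 0, 2. The 5th vertex is 2.

2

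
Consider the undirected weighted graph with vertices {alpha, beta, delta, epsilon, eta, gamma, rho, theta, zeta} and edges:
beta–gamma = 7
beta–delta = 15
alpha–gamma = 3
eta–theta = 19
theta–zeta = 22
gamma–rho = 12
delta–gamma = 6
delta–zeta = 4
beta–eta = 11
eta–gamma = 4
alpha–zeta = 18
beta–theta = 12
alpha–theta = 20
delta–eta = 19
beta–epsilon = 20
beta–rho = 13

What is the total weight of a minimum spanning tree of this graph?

Kruskal's algorithm — process edges by increasing weight (ties by edge label):
alpha–gamma (3): add — endpoints in different components.
delta–zeta (4): add — endpoints in different components.
eta–gamma (4): add — endpoints in different components.
delta–gamma (6): add — endpoints in different components.
beta–gamma (7): add — endpoints in different components.
beta–eta (11): skip — beta and eta already connected.
beta–theta (12): add — endpoints in different components.
gamma–rho (12): add — endpoints in different components.
beta–rho (13): skip — rho and beta already connected.
beta–delta (15): skip — beta and delta already connected.
alpha–zeta (18): skip — zeta and alpha already connected.
delta–eta (19): skip — delta and eta already connected.
eta–theta (19): skip — theta and eta already connected.
alpha–theta (20): skip — theta and alpha already connected.
beta–epsilon (20): add — endpoints in different components.
MST edges: alpha–gamma, delta–zeta, eta–gamma, delta–gamma, beta–gamma, beta–theta, gamma–rho, beta–epsilon; total weight 3+4+4+6+7+12+12+20 = 68.

68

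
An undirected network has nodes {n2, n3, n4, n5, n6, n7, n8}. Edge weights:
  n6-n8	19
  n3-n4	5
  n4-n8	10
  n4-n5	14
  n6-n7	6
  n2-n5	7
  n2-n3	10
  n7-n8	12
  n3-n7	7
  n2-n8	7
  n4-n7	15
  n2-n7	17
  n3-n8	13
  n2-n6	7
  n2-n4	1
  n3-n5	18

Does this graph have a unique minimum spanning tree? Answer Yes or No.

Kruskal: consider edges lightest-first.
n2-n4 (1): add. Components now {n2,n4} {n7} {n8} {n6} {n5} {n3}
n3-n4 (5): add. Components now {n2,n3,n4} {n7} {n8} {n6} {n5}
n6-n7 (6): add. Components now {n2,n3,n4} {n6,n7} {n8} {n5}
n2-n5 (7): add. Components now {n2,n3,n4,n5} {n6,n7} {n8}
n2-n6 (7): add. Components now {n2,n3,n4,n5,n6,n7} {n8}
n2-n8 (7): add. Components now {n2,n3,n4,n5,n6,n7,n8}
Non-tree edge n3-n7 has weight 7, equal to the heaviest edge on its tree cycle — swapping gives another MST of the same weight. Not unique.

No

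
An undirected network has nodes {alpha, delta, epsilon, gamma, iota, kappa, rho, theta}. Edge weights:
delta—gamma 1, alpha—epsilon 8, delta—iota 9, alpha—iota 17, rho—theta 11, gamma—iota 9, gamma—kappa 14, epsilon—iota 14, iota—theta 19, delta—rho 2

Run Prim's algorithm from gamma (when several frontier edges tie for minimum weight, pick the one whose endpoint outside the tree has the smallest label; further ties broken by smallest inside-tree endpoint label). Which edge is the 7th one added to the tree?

Prim's algorithm from gamma:
Step 1: cheapest edge leaving the tree is delta—gamma (1); add delta.
Step 2: cheapest edge leaving the tree is delta—rho (2); add rho.
Step 3: cheapest edge leaving the tree is delta—iota (9); add iota.
Step 4: cheapest edge leaving the tree is rho—theta (11); add theta.
Step 5: cheapest edge leaving the tree is epsilon—iota (14); add epsilon.
Step 6: cheapest edge leaving the tree is alpha—epsilon (8); add alpha.
Step 7: cheapest edge leaving the tree is gamma—kappa (14); add kappa.
The 7th edge added is gamma—kappa.

gamma-kappa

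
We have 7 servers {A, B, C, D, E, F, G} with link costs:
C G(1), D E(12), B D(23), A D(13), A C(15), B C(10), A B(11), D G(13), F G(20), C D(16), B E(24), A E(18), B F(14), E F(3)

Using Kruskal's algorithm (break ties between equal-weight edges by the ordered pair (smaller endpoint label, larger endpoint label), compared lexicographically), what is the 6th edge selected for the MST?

A-D

Kruskal: consider edges lightest-first.
C G (1): add — endpoints in different components.
E F (3): add — endpoints in different components.
B C (10): add — endpoints in different components.
A B (11): add — endpoints in different components.
D E (12): add — endpoints in different components.
A D (13): add — endpoints in different components.
The 6th edge added is A D.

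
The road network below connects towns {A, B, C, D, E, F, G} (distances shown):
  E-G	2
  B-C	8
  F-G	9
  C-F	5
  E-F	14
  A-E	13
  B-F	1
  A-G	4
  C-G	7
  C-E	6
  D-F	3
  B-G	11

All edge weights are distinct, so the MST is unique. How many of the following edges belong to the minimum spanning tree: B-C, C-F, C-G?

1

Kruskal's algorithm — process edges by increasing weight (ties by edge label):
B-F (1): add — endpoints in different components.
E-G (2): add — endpoints in different components.
D-F (3): add — endpoints in different components.
A-G (4): add — endpoints in different components.
C-F (5): add — endpoints in different components.
C-E (6): add — endpoints in different components.
MST edge set: {B-F, E-G, D-F, A-G, C-F, C-E}.
Of the listed edges, {C-F} are in the MST → 1.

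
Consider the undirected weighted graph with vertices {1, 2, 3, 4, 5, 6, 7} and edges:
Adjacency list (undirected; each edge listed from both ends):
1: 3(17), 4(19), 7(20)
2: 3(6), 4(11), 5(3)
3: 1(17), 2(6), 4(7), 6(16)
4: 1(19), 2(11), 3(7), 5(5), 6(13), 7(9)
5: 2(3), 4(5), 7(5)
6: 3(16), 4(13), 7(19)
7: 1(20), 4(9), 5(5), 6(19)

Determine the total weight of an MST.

Kruskal's algorithm — process edges by increasing weight (ties by edge label):
2—5 (3): add. Components now {1} {2,5} {3} {4} {6} {7}
4—5 (5): add. Components now {1} {2,4,5} {3} {6} {7}
5—7 (5): add. Components now {1} {2,4,5,7} {3} {6}
2—3 (6): add. Components now {1} {2,3,4,5,7} {6}
3—4 (7): skip — 3 and 4 already connected.
4—7 (9): skip — 4 and 7 already connected.
2—4 (11): skip — 2 and 4 already connected.
4—6 (13): add. Components now {1} {2,3,4,5,6,7}
3—6 (16): skip — 3 and 6 already connected.
1—3 (17): add. Components now {1,2,3,4,5,6,7}
MST edges: 2—5, 4—5, 5—7, 2—3, 4—6, 1—3; total weight 3+5+5+6+13+17 = 49.

49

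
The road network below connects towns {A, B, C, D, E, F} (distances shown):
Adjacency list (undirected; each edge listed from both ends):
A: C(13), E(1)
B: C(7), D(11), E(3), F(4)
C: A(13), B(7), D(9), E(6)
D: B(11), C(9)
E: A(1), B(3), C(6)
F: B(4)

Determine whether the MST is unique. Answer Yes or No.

Yes

Kruskal: consider edges lightest-first.
A–E (1): add — endpoints in different components.
B–E (3): add — endpoints in different components.
B–F (4): add — endpoints in different components.
C–E (6): add — endpoints in different components.
B–C (7): skip — B and C already connected.
C–D (9): add — endpoints in different components.
Every non-tree edge has weight strictly greater than the heaviest edge on the tree path between its endpoints, so the MST is unique.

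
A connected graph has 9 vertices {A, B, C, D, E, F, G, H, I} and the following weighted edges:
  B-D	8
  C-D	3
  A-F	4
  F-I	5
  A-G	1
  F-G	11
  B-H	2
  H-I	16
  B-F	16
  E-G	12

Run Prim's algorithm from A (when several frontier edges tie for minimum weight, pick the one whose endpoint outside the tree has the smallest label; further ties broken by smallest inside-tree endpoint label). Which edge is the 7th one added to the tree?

B-D

Grow the tree from A using Prim:
Step 1: cheapest edge leaving the tree is A-G (1); add G.
Step 2: cheapest edge leaving the tree is A-F (4); add F.
Step 3: cheapest edge leaving the tree is F-I (5); add I.
Step 4: cheapest edge leaving the tree is E-G (12); add E.
Step 5: cheapest edge leaving the tree is B-F (16); add B.
Step 6: cheapest edge leaving the tree is B-H (2); add H.
Step 7: cheapest edge leaving the tree is B-D (8); add D.
Step 8: cheapest edge leaving the tree is C-D (3); add C.
The 7th edge added is B-D.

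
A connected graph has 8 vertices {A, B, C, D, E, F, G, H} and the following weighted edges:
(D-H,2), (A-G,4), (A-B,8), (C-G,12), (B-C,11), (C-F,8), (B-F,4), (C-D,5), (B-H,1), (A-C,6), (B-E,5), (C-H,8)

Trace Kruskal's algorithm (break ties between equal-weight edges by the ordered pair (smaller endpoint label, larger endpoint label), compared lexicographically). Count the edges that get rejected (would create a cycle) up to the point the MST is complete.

0

Kruskal's algorithm — process edges by increasing weight (ties by edge label):
B-H (1): add — endpoints in different components.
D-H (2): add — endpoints in different components.
A-G (4): add — endpoints in different components.
B-F (4): add — endpoints in different components.
B-E (5): add — endpoints in different components.
C-D (5): add — endpoints in different components.
A-C (6): add — endpoints in different components.
Edges rejected before the tree was complete: 0.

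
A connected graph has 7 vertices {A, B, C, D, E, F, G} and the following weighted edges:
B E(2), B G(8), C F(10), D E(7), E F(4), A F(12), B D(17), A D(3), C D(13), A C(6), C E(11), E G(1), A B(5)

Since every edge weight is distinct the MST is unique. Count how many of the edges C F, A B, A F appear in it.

1

Kruskal's algorithm — process edges by increasing weight (ties by edge label):
E G (1): add — endpoints in different components.
B E (2): add — endpoints in different components.
A D (3): add — endpoints in different components.
E F (4): add — endpoints in different components.
A B (5): add — endpoints in different components.
A C (6): add — endpoints in different components.
MST edge set: {E G, B E, A D, E F, A B, A C}.
Of the listed edges, {A B} are in the MST → 1.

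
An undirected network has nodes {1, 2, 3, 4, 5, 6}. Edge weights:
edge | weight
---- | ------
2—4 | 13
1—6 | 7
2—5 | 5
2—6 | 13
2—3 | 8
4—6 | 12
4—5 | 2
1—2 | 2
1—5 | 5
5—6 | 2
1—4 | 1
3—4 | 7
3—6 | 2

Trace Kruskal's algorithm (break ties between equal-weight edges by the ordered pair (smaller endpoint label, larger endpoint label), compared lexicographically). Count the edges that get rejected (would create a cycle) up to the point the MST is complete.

Kruskal's algorithm — process edges by increasing weight (ties by edge label):
1—4 (1): add — endpoints in different components.
1—2 (2): add — endpoints in different components.
3—6 (2): add — endpoints in different components.
4—5 (2): add — endpoints in different components.
5—6 (2): add — endpoints in different components.
Edges rejected before the tree was complete: 0.

0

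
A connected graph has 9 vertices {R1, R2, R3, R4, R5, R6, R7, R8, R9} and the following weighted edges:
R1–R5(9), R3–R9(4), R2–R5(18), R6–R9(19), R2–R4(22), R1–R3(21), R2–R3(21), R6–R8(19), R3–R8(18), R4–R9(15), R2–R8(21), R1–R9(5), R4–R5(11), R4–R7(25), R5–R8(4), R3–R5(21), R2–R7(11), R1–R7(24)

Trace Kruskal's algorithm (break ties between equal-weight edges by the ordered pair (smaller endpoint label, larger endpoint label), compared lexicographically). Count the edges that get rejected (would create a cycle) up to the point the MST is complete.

2

Kruskal: consider edges lightest-first.
R3–R9 (4): add — endpoints in different components.
R5–R8 (4): add — endpoints in different components.
R1–R9 (5): add — endpoints in different components.
R1–R5 (9): add — endpoints in different components.
R2–R7 (11): add — endpoints in different components.
R4–R5 (11): add — endpoints in different components.
R4–R9 (15): skip — R9 and R4 already connected.
R2–R5 (18): add — endpoints in different components.
R3–R8 (18): skip — R8 and R3 already connected.
R6–R8 (19): add — endpoints in different components.
Edges rejected before the tree was complete: 2.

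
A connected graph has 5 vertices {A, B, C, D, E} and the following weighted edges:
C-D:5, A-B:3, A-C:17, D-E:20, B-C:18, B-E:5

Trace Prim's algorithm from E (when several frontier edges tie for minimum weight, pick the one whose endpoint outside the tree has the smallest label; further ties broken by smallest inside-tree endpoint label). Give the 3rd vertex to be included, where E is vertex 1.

Prim, starting at E.
Step 1: frontier [B-E 5, D-E 20] → take B-E (5); add B.
Step 2: frontier [A-B 3, B-C 18, D-E 20] → take A-B (3); add A.
Step 3: frontier [A-C 17, B-C 18, D-E 20] → take A-C (17); add C.
Step 4: frontier [C-D 5, D-E 20] → take C-D (5); add D.
Vertex order: E, B, A, C, D. The 3rd vertex is A.

A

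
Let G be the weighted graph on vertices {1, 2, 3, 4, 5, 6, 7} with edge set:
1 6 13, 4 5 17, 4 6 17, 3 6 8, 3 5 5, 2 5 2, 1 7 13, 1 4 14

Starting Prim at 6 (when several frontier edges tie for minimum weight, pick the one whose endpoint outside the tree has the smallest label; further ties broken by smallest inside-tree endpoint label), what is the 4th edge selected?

1-6

Prim, starting at 6.
Step 1: frontier [3 6 8, 1 6 13, 4 6 17] → take 3 6 (8); add 3.
Step 2: frontier [3 5 5, 1 6 13, 4 6 17] → take 3 5 (5); add 5.
Step 3: frontier [2 5 2, 4 5 17, 1 6 13, 4 6 17] → take 2 5 (2); add 2.
Step 4: frontier [4 5 17, 1 6 13, 4 6 17] → take 1 6 (13); add 1.
Step 5: frontier [1 7 13, 1 4 14, 4 5 17, 4 6 17] → take 1 7 (13); add 7.
Step 6: frontier [1 4 14, 4 5 17, 4 6 17] → take 1 4 (14); add 4.
The 4th edge added is 1 6.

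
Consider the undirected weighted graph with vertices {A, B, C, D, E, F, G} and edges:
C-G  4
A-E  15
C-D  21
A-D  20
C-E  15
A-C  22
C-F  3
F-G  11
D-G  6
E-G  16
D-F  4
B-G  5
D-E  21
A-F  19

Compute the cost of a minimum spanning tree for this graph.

46

Grow the tree from F using Prim:
Step 1: cheapest edge leaving the tree is C-F (3); add C.
Step 2: cheapest edge leaving the tree is D-F (4); add D.
Step 3: cheapest edge leaving the tree is C-G (4); add G.
Step 4: cheapest edge leaving the tree is B-G (5); add B.
Step 5: cheapest edge leaving the tree is C-E (15); add E.
Step 6: cheapest edge leaving the tree is A-E (15); add A.
MST edges: C-F, D-F, C-G, B-G, C-E, A-E; total weight 3+4+4+5+15+15 = 46.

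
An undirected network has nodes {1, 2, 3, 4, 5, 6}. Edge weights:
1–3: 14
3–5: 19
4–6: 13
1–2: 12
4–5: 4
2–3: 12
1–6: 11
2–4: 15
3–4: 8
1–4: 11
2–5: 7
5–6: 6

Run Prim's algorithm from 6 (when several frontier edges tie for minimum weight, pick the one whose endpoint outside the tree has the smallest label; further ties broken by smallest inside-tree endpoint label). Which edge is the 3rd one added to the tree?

2-5

Grow the tree from 6 using Prim:
Step 1: cheapest edge leaving the tree is 5–6 (6); add 5.
Step 2: cheapest edge leaving the tree is 4–5 (4); add 4.
Step 3: cheapest edge leaving the tree is 2–5 (7); add 2.
Step 4: cheapest edge leaving the tree is 3–4 (8); add 3.
Step 5: cheapest edge leaving the tree is 1–4 (11); add 1.
The 3rd edge added is 2–5.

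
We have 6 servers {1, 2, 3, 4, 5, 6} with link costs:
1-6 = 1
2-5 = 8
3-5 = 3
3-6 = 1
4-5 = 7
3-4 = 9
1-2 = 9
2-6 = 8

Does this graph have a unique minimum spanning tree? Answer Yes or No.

Sort edges by weight, then run Kruskal:
1-6 (1): add. Components now {1,6} {2} {3} {4} {5}
3-6 (1): add. Components now {1,3,6} {2} {4} {5}
3-5 (3): add. Components now {1,3,5,6} {2} {4}
4-5 (7): add. Components now {1,3,4,5,6} {2}
2-5 (8): add. Components now {1,2,3,4,5,6}
Non-tree edge 2-6 has weight 8, equal to the heaviest edge on its tree cycle — swapping gives another MST of the same weight. Not unique.

No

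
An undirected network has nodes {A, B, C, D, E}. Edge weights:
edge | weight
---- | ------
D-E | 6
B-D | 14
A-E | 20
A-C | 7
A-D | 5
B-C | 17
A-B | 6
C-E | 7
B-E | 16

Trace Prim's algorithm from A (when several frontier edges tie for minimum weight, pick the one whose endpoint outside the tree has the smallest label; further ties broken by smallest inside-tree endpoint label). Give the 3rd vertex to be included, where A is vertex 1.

Prim's algorithm from A:
Step 1: frontier [A-D 5, A-B 6, A-C 7, A-E 20] → take A-D (5); add D.
Step 2: frontier [A-B 6, A-C 7, A-E 20, D-E 6, B-D 14] → take A-B (6); add B.
Step 3: frontier [A-C 7, A-E 20, B-E 16, B-C 17, D-E 6] → take D-E (6); add E.
Step 4: frontier [A-C 7, B-C 17, C-E 7] → take A-C (7); add C.
Vertex order: A, D, B, E, C. The 3rd vertex is B.

B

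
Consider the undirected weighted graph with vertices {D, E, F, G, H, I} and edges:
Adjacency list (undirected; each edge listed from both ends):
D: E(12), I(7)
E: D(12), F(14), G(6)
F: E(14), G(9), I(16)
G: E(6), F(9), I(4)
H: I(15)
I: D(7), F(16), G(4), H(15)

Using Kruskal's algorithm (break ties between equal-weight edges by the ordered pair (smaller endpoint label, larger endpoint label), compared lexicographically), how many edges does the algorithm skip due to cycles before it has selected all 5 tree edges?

2

Kruskal: consider edges lightest-first.
G—I (4): add — endpoints in different components.
E—G (6): add — endpoints in different components.
D—I (7): add — endpoints in different components.
F—G (9): add — endpoints in different components.
D—E (12): skip — D and E already connected.
E—F (14): skip — E and F already connected.
H—I (15): add — endpoints in different components.
Edges rejected before the tree was complete: 2.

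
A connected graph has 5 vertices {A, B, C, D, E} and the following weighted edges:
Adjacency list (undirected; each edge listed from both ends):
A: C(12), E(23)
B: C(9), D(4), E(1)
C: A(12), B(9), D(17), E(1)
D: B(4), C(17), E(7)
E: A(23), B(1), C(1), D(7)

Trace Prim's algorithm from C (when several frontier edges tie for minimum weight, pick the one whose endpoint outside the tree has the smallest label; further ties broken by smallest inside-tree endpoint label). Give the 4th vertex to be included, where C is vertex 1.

Grow the tree from C using Prim:
Step 1: cheapest edge leaving the tree is C-E (1); add E.
Step 2: cheapest edge leaving the tree is B-E (1); add B.
Step 3: cheapest edge leaving the tree is B-D (4); add D.
Step 4: cheapest edge leaving the tree is A-C (12); add A.
Vertex order: C, E, B, D, A. The 4th vertex is D.

D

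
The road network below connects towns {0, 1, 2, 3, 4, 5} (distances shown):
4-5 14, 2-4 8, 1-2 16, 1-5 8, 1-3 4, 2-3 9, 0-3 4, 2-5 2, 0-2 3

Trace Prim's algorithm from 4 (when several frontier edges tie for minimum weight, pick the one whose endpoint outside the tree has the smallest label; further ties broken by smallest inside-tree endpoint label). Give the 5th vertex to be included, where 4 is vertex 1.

Prim, starting at 4.
Step 1: frontier [2-4 8, 4-5 14] → take 2-4 (8); add 2.
Step 2: frontier [2-5 2, 0-2 3, 2-3 9, 1-2 16, 4-5 14] → take 2-5 (2); add 5.
Step 3: frontier [0-2 3, 2-3 9, 1-2 16, 1-5 8] → take 0-2 (3); add 0.
Step 4: frontier [0-3 4, 2-3 9, 1-2 16, 1-5 8] → take 0-3 (4); add 3.
Step 5: frontier [1-2 16, 1-3 4, 1-5 8] → take 1-3 (4); add 1.
Vertex order: 4, 2, 5, 0, 3, 1. The 5th vertex is 3.

3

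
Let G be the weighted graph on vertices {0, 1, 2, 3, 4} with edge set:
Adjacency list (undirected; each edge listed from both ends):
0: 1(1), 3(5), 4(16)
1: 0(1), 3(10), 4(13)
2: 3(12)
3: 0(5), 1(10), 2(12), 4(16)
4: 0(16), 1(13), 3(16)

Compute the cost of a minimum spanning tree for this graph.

Sort edges by weight, then run Kruskal:
0-1 (1): add. Components now {0,1} {2} {3} {4}
0-3 (5): add. Components now {0,1,3} {2} {4}
1-3 (10): skip — 1 and 3 already connected.
2-3 (12): add. Components now {0,1,2,3} {4}
1-4 (13): add. Components now {0,1,2,3,4}
MST edges: 0-1, 0-3, 2-3, 1-4; total weight 1+5+12+13 = 31.

31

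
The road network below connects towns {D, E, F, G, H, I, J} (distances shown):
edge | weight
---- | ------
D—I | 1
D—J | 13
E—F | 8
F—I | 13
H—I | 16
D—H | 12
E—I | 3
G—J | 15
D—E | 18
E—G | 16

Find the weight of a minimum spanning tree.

Grow the tree from E using Prim:
Step 1: frontier [E—I 3, E—F 8, E—G 16, D—E 18] → take E—I (3); add I.
Step 2: frontier [E—F 8, E—G 16, D—E 18, D—I 1, F—I 13, H—I 16] → take D—I (1); add D.
Step 3: frontier [D—H 12, D—J 13, E—F 8, E—G 16, F—I 13, H—I 16] → take E—F (8); add F.
Step 4: frontier [D—H 12, D—J 13, E—G 16, H—I 16] → take D—H (12); add H.
Step 5: frontier [D—J 13, E—G 16] → take D—J (13); add J.
Step 6: frontier [E—G 16, G—J 15] → take G—J (15); add G.
MST edges: E—I, D—I, E—F, D—H, D—J, G—J; total weight 3+1+8+12+13+15 = 52.

52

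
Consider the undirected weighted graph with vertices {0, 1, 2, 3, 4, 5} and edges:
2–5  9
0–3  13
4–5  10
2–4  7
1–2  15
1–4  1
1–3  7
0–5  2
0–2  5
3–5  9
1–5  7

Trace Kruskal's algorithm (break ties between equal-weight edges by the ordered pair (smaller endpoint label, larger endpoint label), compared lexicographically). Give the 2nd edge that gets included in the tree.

Kruskal: consider edges lightest-first.
1–4 (1): add — endpoints in different components.
0–5 (2): add — endpoints in different components.
0–2 (5): add — endpoints in different components.
1–3 (7): add — endpoints in different components.
1–5 (7): add — endpoints in different components.
The 2nd edge added is 0–5.

0-5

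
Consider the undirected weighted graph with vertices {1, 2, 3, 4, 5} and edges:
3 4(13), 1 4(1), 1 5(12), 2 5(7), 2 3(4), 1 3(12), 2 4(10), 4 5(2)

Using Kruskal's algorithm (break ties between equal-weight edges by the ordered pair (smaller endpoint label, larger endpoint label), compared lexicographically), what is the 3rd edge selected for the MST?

Kruskal's algorithm — process edges by increasing weight (ties by edge label):
1 4 (1): add — endpoints in different components.
4 5 (2): add — endpoints in different components.
2 3 (4): add — endpoints in different components.
2 5 (7): add — endpoints in different components.
The 3rd edge added is 2 3.

2-3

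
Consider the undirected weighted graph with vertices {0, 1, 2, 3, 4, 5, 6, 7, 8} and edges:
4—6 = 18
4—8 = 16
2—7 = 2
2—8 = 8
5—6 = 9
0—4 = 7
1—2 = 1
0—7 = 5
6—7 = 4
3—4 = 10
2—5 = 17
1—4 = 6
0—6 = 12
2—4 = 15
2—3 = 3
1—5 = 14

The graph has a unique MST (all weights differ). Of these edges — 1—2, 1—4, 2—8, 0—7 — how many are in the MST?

Sort edges by weight, then run Kruskal:
1—2 (1): add — endpoints in different components.
2—7 (2): add — endpoints in different components.
2—3 (3): add — endpoints in different components.
6—7 (4): add — endpoints in different components.
0—7 (5): add — endpoints in different components.
1—4 (6): add — endpoints in different components.
0—4 (7): skip — 0 and 4 already connected.
2—8 (8): add — endpoints in different components.
5—6 (9): add — endpoints in different components.
MST edge set: {1—2, 2—7, 2—3, 6—7, 0—7, 1—4, 2—8, 5—6}.
Of the listed edges, {1—2, 1—4, 2—8, 0—7} are in the MST → 4.

4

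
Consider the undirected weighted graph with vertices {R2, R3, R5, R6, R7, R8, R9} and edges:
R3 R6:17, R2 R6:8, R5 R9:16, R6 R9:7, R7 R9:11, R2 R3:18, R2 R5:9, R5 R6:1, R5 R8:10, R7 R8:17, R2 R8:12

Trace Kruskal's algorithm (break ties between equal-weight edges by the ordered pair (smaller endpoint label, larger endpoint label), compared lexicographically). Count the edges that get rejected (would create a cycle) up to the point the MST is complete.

Kruskal: consider edges lightest-first.
R5 R6 (1): add — endpoints in different components.
R6 R9 (7): add — endpoints in different components.
R2 R6 (8): add — endpoints in different components.
R2 R5 (9): skip — R5 and R2 already connected.
R5 R8 (10): add — endpoints in different components.
R7 R9 (11): add — endpoints in different components.
R2 R8 (12): skip — R2 and R8 already connected.
R5 R9 (16): skip — R5 and R9 already connected.
R3 R6 (17): add — endpoints in different components.
Edges rejected before the tree was complete: 3.

3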